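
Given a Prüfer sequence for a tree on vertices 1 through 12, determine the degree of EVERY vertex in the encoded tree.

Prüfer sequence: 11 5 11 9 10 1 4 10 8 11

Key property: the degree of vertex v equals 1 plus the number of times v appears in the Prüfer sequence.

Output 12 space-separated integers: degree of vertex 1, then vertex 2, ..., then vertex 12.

Answer: 2 1 1 2 2 1 1 2 2 3 4 1

Derivation:
p_1 = 11: count[11] becomes 1
p_2 = 5: count[5] becomes 1
p_3 = 11: count[11] becomes 2
p_4 = 9: count[9] becomes 1
p_5 = 10: count[10] becomes 1
p_6 = 1: count[1] becomes 1
p_7 = 4: count[4] becomes 1
p_8 = 10: count[10] becomes 2
p_9 = 8: count[8] becomes 1
p_10 = 11: count[11] becomes 3
Degrees (1 + count): deg[1]=1+1=2, deg[2]=1+0=1, deg[3]=1+0=1, deg[4]=1+1=2, deg[5]=1+1=2, deg[6]=1+0=1, deg[7]=1+0=1, deg[8]=1+1=2, deg[9]=1+1=2, deg[10]=1+2=3, deg[11]=1+3=4, deg[12]=1+0=1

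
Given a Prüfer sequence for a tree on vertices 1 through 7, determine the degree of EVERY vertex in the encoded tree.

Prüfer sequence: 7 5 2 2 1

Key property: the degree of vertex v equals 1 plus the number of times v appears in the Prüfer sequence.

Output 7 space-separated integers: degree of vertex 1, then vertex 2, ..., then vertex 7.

Answer: 2 3 1 1 2 1 2

Derivation:
p_1 = 7: count[7] becomes 1
p_2 = 5: count[5] becomes 1
p_3 = 2: count[2] becomes 1
p_4 = 2: count[2] becomes 2
p_5 = 1: count[1] becomes 1
Degrees (1 + count): deg[1]=1+1=2, deg[2]=1+2=3, deg[3]=1+0=1, deg[4]=1+0=1, deg[5]=1+1=2, deg[6]=1+0=1, deg[7]=1+1=2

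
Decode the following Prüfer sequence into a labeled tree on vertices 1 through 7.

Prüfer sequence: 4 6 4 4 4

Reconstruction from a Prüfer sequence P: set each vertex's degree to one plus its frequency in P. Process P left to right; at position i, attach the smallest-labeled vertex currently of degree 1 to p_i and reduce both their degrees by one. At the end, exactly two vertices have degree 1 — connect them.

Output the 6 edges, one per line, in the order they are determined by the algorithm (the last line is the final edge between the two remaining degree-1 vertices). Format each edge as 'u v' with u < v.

Initial degrees: {1:1, 2:1, 3:1, 4:5, 5:1, 6:2, 7:1}
Step 1: smallest deg-1 vertex = 1, p_1 = 4. Add edge {1,4}. Now deg[1]=0, deg[4]=4.
Step 2: smallest deg-1 vertex = 2, p_2 = 6. Add edge {2,6}. Now deg[2]=0, deg[6]=1.
Step 3: smallest deg-1 vertex = 3, p_3 = 4. Add edge {3,4}. Now deg[3]=0, deg[4]=3.
Step 4: smallest deg-1 vertex = 5, p_4 = 4. Add edge {4,5}. Now deg[5]=0, deg[4]=2.
Step 5: smallest deg-1 vertex = 6, p_5 = 4. Add edge {4,6}. Now deg[6]=0, deg[4]=1.
Final: two remaining deg-1 vertices are 4, 7. Add edge {4,7}.

Answer: 1 4
2 6
3 4
4 5
4 6
4 7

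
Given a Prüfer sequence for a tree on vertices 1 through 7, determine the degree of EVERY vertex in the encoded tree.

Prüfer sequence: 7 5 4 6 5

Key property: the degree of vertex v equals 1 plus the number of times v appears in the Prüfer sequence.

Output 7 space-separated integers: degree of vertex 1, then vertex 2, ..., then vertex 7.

Answer: 1 1 1 2 3 2 2

Derivation:
p_1 = 7: count[7] becomes 1
p_2 = 5: count[5] becomes 1
p_3 = 4: count[4] becomes 1
p_4 = 6: count[6] becomes 1
p_5 = 5: count[5] becomes 2
Degrees (1 + count): deg[1]=1+0=1, deg[2]=1+0=1, deg[3]=1+0=1, deg[4]=1+1=2, deg[5]=1+2=3, deg[6]=1+1=2, deg[7]=1+1=2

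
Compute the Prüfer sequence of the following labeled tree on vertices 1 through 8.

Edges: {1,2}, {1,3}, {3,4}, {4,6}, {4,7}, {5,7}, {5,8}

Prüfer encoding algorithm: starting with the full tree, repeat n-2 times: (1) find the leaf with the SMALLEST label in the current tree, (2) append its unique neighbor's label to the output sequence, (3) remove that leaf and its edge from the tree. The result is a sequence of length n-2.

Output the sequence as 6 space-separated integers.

Answer: 1 3 4 4 7 5

Derivation:
Step 1: leaves = {2,6,8}. Remove smallest leaf 2, emit neighbor 1.
Step 2: leaves = {1,6,8}. Remove smallest leaf 1, emit neighbor 3.
Step 3: leaves = {3,6,8}. Remove smallest leaf 3, emit neighbor 4.
Step 4: leaves = {6,8}. Remove smallest leaf 6, emit neighbor 4.
Step 5: leaves = {4,8}. Remove smallest leaf 4, emit neighbor 7.
Step 6: leaves = {7,8}. Remove smallest leaf 7, emit neighbor 5.
Done: 2 vertices remain (5, 8). Sequence = [1 3 4 4 7 5]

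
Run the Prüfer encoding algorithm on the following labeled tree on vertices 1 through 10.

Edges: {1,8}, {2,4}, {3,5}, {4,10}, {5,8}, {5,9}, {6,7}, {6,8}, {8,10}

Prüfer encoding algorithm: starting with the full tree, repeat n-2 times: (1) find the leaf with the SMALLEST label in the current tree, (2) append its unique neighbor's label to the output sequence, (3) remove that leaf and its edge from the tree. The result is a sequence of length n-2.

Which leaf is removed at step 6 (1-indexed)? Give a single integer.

Step 1: current leaves = {1,2,3,7,9}. Remove leaf 1 (neighbor: 8).
Step 2: current leaves = {2,3,7,9}. Remove leaf 2 (neighbor: 4).
Step 3: current leaves = {3,4,7,9}. Remove leaf 3 (neighbor: 5).
Step 4: current leaves = {4,7,9}. Remove leaf 4 (neighbor: 10).
Step 5: current leaves = {7,9,10}. Remove leaf 7 (neighbor: 6).
Step 6: current leaves = {6,9,10}. Remove leaf 6 (neighbor: 8).

Answer: 6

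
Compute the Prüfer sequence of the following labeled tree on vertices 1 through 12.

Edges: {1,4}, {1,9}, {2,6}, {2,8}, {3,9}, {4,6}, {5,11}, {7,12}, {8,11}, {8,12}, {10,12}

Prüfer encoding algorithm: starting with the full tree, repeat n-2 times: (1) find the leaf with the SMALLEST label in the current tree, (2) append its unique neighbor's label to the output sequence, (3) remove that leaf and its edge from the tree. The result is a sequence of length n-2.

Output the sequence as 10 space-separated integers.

Answer: 9 11 12 1 4 6 2 8 12 8

Derivation:
Step 1: leaves = {3,5,7,10}. Remove smallest leaf 3, emit neighbor 9.
Step 2: leaves = {5,7,9,10}. Remove smallest leaf 5, emit neighbor 11.
Step 3: leaves = {7,9,10,11}. Remove smallest leaf 7, emit neighbor 12.
Step 4: leaves = {9,10,11}. Remove smallest leaf 9, emit neighbor 1.
Step 5: leaves = {1,10,11}. Remove smallest leaf 1, emit neighbor 4.
Step 6: leaves = {4,10,11}. Remove smallest leaf 4, emit neighbor 6.
Step 7: leaves = {6,10,11}. Remove smallest leaf 6, emit neighbor 2.
Step 8: leaves = {2,10,11}. Remove smallest leaf 2, emit neighbor 8.
Step 9: leaves = {10,11}. Remove smallest leaf 10, emit neighbor 12.
Step 10: leaves = {11,12}. Remove smallest leaf 11, emit neighbor 8.
Done: 2 vertices remain (8, 12). Sequence = [9 11 12 1 4 6 2 8 12 8]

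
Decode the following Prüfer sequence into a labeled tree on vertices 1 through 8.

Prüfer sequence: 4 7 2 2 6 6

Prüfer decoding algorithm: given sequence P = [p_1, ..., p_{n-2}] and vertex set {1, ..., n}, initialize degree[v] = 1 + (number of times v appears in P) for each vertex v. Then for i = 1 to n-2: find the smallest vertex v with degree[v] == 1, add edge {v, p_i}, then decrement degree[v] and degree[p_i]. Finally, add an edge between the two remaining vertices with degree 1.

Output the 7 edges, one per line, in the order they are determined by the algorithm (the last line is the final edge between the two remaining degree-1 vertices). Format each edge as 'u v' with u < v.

Initial degrees: {1:1, 2:3, 3:1, 4:2, 5:1, 6:3, 7:2, 8:1}
Step 1: smallest deg-1 vertex = 1, p_1 = 4. Add edge {1,4}. Now deg[1]=0, deg[4]=1.
Step 2: smallest deg-1 vertex = 3, p_2 = 7. Add edge {3,7}. Now deg[3]=0, deg[7]=1.
Step 3: smallest deg-1 vertex = 4, p_3 = 2. Add edge {2,4}. Now deg[4]=0, deg[2]=2.
Step 4: smallest deg-1 vertex = 5, p_4 = 2. Add edge {2,5}. Now deg[5]=0, deg[2]=1.
Step 5: smallest deg-1 vertex = 2, p_5 = 6. Add edge {2,6}. Now deg[2]=0, deg[6]=2.
Step 6: smallest deg-1 vertex = 7, p_6 = 6. Add edge {6,7}. Now deg[7]=0, deg[6]=1.
Final: two remaining deg-1 vertices are 6, 8. Add edge {6,8}.

Answer: 1 4
3 7
2 4
2 5
2 6
6 7
6 8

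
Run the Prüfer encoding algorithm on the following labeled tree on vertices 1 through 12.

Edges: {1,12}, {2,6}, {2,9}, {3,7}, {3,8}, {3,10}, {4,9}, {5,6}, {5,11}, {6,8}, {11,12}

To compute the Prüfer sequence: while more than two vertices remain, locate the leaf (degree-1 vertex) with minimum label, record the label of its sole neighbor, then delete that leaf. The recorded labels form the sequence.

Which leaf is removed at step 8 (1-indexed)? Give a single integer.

Answer: 8

Derivation:
Step 1: current leaves = {1,4,7,10}. Remove leaf 1 (neighbor: 12).
Step 2: current leaves = {4,7,10,12}. Remove leaf 4 (neighbor: 9).
Step 3: current leaves = {7,9,10,12}. Remove leaf 7 (neighbor: 3).
Step 4: current leaves = {9,10,12}. Remove leaf 9 (neighbor: 2).
Step 5: current leaves = {2,10,12}. Remove leaf 2 (neighbor: 6).
Step 6: current leaves = {10,12}. Remove leaf 10 (neighbor: 3).
Step 7: current leaves = {3,12}. Remove leaf 3 (neighbor: 8).
Step 8: current leaves = {8,12}. Remove leaf 8 (neighbor: 6).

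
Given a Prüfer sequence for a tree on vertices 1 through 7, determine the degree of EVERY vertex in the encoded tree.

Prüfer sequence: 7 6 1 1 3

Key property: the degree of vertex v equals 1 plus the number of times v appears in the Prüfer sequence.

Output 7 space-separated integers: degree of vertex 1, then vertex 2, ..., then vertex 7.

Answer: 3 1 2 1 1 2 2

Derivation:
p_1 = 7: count[7] becomes 1
p_2 = 6: count[6] becomes 1
p_3 = 1: count[1] becomes 1
p_4 = 1: count[1] becomes 2
p_5 = 3: count[3] becomes 1
Degrees (1 + count): deg[1]=1+2=3, deg[2]=1+0=1, deg[3]=1+1=2, deg[4]=1+0=1, deg[5]=1+0=1, deg[6]=1+1=2, deg[7]=1+1=2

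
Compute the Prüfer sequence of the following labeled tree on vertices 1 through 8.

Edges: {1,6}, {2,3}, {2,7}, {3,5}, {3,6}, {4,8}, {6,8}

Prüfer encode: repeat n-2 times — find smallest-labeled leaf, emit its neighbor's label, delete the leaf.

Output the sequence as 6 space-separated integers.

Answer: 6 8 3 2 3 6

Derivation:
Step 1: leaves = {1,4,5,7}. Remove smallest leaf 1, emit neighbor 6.
Step 2: leaves = {4,5,7}. Remove smallest leaf 4, emit neighbor 8.
Step 3: leaves = {5,7,8}. Remove smallest leaf 5, emit neighbor 3.
Step 4: leaves = {7,8}. Remove smallest leaf 7, emit neighbor 2.
Step 5: leaves = {2,8}. Remove smallest leaf 2, emit neighbor 3.
Step 6: leaves = {3,8}. Remove smallest leaf 3, emit neighbor 6.
Done: 2 vertices remain (6, 8). Sequence = [6 8 3 2 3 6]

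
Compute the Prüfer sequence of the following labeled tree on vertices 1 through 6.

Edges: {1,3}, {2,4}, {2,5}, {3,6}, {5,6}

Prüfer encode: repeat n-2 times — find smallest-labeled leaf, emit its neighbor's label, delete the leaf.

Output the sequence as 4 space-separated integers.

Step 1: leaves = {1,4}. Remove smallest leaf 1, emit neighbor 3.
Step 2: leaves = {3,4}. Remove smallest leaf 3, emit neighbor 6.
Step 3: leaves = {4,6}. Remove smallest leaf 4, emit neighbor 2.
Step 4: leaves = {2,6}. Remove smallest leaf 2, emit neighbor 5.
Done: 2 vertices remain (5, 6). Sequence = [3 6 2 5]

Answer: 3 6 2 5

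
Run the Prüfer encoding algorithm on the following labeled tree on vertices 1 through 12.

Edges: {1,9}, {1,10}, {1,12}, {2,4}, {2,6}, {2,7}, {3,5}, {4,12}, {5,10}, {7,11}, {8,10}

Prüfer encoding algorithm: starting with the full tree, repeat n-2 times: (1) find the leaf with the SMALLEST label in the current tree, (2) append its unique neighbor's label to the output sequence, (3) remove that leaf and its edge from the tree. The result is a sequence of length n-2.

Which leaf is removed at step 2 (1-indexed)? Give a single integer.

Answer: 5

Derivation:
Step 1: current leaves = {3,6,8,9,11}. Remove leaf 3 (neighbor: 5).
Step 2: current leaves = {5,6,8,9,11}. Remove leaf 5 (neighbor: 10).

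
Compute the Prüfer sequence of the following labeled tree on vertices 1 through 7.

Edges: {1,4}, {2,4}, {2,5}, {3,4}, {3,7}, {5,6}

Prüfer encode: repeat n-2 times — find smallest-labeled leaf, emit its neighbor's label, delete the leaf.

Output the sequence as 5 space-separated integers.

Step 1: leaves = {1,6,7}. Remove smallest leaf 1, emit neighbor 4.
Step 2: leaves = {6,7}. Remove smallest leaf 6, emit neighbor 5.
Step 3: leaves = {5,7}. Remove smallest leaf 5, emit neighbor 2.
Step 4: leaves = {2,7}. Remove smallest leaf 2, emit neighbor 4.
Step 5: leaves = {4,7}. Remove smallest leaf 4, emit neighbor 3.
Done: 2 vertices remain (3, 7). Sequence = [4 5 2 4 3]

Answer: 4 5 2 4 3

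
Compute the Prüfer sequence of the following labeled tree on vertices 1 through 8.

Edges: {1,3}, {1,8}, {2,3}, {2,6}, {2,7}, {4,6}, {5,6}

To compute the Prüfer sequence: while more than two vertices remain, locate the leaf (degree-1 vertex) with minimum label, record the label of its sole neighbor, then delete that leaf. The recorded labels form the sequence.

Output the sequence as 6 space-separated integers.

Step 1: leaves = {4,5,7,8}. Remove smallest leaf 4, emit neighbor 6.
Step 2: leaves = {5,7,8}. Remove smallest leaf 5, emit neighbor 6.
Step 3: leaves = {6,7,8}. Remove smallest leaf 6, emit neighbor 2.
Step 4: leaves = {7,8}. Remove smallest leaf 7, emit neighbor 2.
Step 5: leaves = {2,8}. Remove smallest leaf 2, emit neighbor 3.
Step 6: leaves = {3,8}. Remove smallest leaf 3, emit neighbor 1.
Done: 2 vertices remain (1, 8). Sequence = [6 6 2 2 3 1]

Answer: 6 6 2 2 3 1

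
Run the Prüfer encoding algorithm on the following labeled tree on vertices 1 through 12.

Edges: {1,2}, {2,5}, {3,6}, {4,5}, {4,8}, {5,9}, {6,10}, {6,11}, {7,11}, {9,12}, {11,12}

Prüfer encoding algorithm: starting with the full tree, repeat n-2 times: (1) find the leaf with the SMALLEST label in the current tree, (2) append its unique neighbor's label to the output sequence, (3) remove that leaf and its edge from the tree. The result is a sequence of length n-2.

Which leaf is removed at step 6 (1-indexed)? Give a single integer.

Answer: 4

Derivation:
Step 1: current leaves = {1,3,7,8,10}. Remove leaf 1 (neighbor: 2).
Step 2: current leaves = {2,3,7,8,10}. Remove leaf 2 (neighbor: 5).
Step 3: current leaves = {3,7,8,10}. Remove leaf 3 (neighbor: 6).
Step 4: current leaves = {7,8,10}. Remove leaf 7 (neighbor: 11).
Step 5: current leaves = {8,10}. Remove leaf 8 (neighbor: 4).
Step 6: current leaves = {4,10}. Remove leaf 4 (neighbor: 5).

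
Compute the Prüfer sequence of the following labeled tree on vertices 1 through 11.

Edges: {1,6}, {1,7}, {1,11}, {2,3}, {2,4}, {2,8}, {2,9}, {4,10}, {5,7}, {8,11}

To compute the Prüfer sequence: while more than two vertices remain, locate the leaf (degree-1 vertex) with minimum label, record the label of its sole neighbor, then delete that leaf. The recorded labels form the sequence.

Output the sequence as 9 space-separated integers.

Answer: 2 7 1 1 11 2 4 2 8

Derivation:
Step 1: leaves = {3,5,6,9,10}. Remove smallest leaf 3, emit neighbor 2.
Step 2: leaves = {5,6,9,10}. Remove smallest leaf 5, emit neighbor 7.
Step 3: leaves = {6,7,9,10}. Remove smallest leaf 6, emit neighbor 1.
Step 4: leaves = {7,9,10}. Remove smallest leaf 7, emit neighbor 1.
Step 5: leaves = {1,9,10}. Remove smallest leaf 1, emit neighbor 11.
Step 6: leaves = {9,10,11}. Remove smallest leaf 9, emit neighbor 2.
Step 7: leaves = {10,11}. Remove smallest leaf 10, emit neighbor 4.
Step 8: leaves = {4,11}. Remove smallest leaf 4, emit neighbor 2.
Step 9: leaves = {2,11}. Remove smallest leaf 2, emit neighbor 8.
Done: 2 vertices remain (8, 11). Sequence = [2 7 1 1 11 2 4 2 8]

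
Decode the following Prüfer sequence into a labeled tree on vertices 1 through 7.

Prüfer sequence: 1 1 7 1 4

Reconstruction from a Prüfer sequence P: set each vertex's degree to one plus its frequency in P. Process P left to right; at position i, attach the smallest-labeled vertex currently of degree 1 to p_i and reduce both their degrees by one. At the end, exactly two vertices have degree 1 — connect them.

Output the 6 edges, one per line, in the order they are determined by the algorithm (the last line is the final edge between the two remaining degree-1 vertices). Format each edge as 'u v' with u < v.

Answer: 1 2
1 3
5 7
1 6
1 4
4 7

Derivation:
Initial degrees: {1:4, 2:1, 3:1, 4:2, 5:1, 6:1, 7:2}
Step 1: smallest deg-1 vertex = 2, p_1 = 1. Add edge {1,2}. Now deg[2]=0, deg[1]=3.
Step 2: smallest deg-1 vertex = 3, p_2 = 1. Add edge {1,3}. Now deg[3]=0, deg[1]=2.
Step 3: smallest deg-1 vertex = 5, p_3 = 7. Add edge {5,7}. Now deg[5]=0, deg[7]=1.
Step 4: smallest deg-1 vertex = 6, p_4 = 1. Add edge {1,6}. Now deg[6]=0, deg[1]=1.
Step 5: smallest deg-1 vertex = 1, p_5 = 4. Add edge {1,4}. Now deg[1]=0, deg[4]=1.
Final: two remaining deg-1 vertices are 4, 7. Add edge {4,7}.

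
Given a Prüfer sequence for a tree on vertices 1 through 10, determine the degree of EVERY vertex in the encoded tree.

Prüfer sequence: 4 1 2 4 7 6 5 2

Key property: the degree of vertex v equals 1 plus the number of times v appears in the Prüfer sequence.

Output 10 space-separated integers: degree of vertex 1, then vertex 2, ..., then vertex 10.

p_1 = 4: count[4] becomes 1
p_2 = 1: count[1] becomes 1
p_3 = 2: count[2] becomes 1
p_4 = 4: count[4] becomes 2
p_5 = 7: count[7] becomes 1
p_6 = 6: count[6] becomes 1
p_7 = 5: count[5] becomes 1
p_8 = 2: count[2] becomes 2
Degrees (1 + count): deg[1]=1+1=2, deg[2]=1+2=3, deg[3]=1+0=1, deg[4]=1+2=3, deg[5]=1+1=2, deg[6]=1+1=2, deg[7]=1+1=2, deg[8]=1+0=1, deg[9]=1+0=1, deg[10]=1+0=1

Answer: 2 3 1 3 2 2 2 1 1 1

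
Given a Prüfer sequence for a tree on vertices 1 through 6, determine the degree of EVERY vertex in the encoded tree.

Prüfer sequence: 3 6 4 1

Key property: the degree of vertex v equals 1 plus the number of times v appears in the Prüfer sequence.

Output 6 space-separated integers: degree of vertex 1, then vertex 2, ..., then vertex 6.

p_1 = 3: count[3] becomes 1
p_2 = 6: count[6] becomes 1
p_3 = 4: count[4] becomes 1
p_4 = 1: count[1] becomes 1
Degrees (1 + count): deg[1]=1+1=2, deg[2]=1+0=1, deg[3]=1+1=2, deg[4]=1+1=2, deg[5]=1+0=1, deg[6]=1+1=2

Answer: 2 1 2 2 1 2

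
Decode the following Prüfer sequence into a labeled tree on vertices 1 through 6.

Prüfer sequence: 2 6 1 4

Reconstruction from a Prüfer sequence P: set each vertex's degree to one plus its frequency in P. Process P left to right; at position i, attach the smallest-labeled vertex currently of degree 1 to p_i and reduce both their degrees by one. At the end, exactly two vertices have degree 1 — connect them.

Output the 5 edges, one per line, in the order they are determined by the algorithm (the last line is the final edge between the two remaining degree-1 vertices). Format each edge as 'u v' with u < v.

Initial degrees: {1:2, 2:2, 3:1, 4:2, 5:1, 6:2}
Step 1: smallest deg-1 vertex = 3, p_1 = 2. Add edge {2,3}. Now deg[3]=0, deg[2]=1.
Step 2: smallest deg-1 vertex = 2, p_2 = 6. Add edge {2,6}. Now deg[2]=0, deg[6]=1.
Step 3: smallest deg-1 vertex = 5, p_3 = 1. Add edge {1,5}. Now deg[5]=0, deg[1]=1.
Step 4: smallest deg-1 vertex = 1, p_4 = 4. Add edge {1,4}. Now deg[1]=0, deg[4]=1.
Final: two remaining deg-1 vertices are 4, 6. Add edge {4,6}.

Answer: 2 3
2 6
1 5
1 4
4 6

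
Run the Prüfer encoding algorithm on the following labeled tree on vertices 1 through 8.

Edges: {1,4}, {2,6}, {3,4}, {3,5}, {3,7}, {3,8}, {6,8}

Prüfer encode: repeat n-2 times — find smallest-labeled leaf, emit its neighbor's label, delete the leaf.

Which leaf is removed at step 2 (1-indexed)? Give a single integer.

Answer: 2

Derivation:
Step 1: current leaves = {1,2,5,7}. Remove leaf 1 (neighbor: 4).
Step 2: current leaves = {2,4,5,7}. Remove leaf 2 (neighbor: 6).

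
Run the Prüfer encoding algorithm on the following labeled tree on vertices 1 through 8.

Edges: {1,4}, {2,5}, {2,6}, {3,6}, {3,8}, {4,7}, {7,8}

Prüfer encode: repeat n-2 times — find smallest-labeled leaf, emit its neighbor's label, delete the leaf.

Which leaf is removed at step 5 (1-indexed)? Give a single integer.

Step 1: current leaves = {1,5}. Remove leaf 1 (neighbor: 4).
Step 2: current leaves = {4,5}. Remove leaf 4 (neighbor: 7).
Step 3: current leaves = {5,7}. Remove leaf 5 (neighbor: 2).
Step 4: current leaves = {2,7}. Remove leaf 2 (neighbor: 6).
Step 5: current leaves = {6,7}. Remove leaf 6 (neighbor: 3).

Answer: 6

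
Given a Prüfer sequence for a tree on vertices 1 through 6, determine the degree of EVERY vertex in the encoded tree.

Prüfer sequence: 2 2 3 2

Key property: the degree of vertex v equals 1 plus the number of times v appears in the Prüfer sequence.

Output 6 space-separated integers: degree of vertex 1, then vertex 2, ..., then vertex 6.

Answer: 1 4 2 1 1 1

Derivation:
p_1 = 2: count[2] becomes 1
p_2 = 2: count[2] becomes 2
p_3 = 3: count[3] becomes 1
p_4 = 2: count[2] becomes 3
Degrees (1 + count): deg[1]=1+0=1, deg[2]=1+3=4, deg[3]=1+1=2, deg[4]=1+0=1, deg[5]=1+0=1, deg[6]=1+0=1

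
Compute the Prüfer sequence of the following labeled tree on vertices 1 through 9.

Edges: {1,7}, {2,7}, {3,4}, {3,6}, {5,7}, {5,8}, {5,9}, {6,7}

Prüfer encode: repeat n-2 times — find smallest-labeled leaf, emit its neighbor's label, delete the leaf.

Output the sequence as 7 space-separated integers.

Answer: 7 7 3 6 7 5 5

Derivation:
Step 1: leaves = {1,2,4,8,9}. Remove smallest leaf 1, emit neighbor 7.
Step 2: leaves = {2,4,8,9}. Remove smallest leaf 2, emit neighbor 7.
Step 3: leaves = {4,8,9}. Remove smallest leaf 4, emit neighbor 3.
Step 4: leaves = {3,8,9}. Remove smallest leaf 3, emit neighbor 6.
Step 5: leaves = {6,8,9}. Remove smallest leaf 6, emit neighbor 7.
Step 6: leaves = {7,8,9}. Remove smallest leaf 7, emit neighbor 5.
Step 7: leaves = {8,9}. Remove smallest leaf 8, emit neighbor 5.
Done: 2 vertices remain (5, 9). Sequence = [7 7 3 6 7 5 5]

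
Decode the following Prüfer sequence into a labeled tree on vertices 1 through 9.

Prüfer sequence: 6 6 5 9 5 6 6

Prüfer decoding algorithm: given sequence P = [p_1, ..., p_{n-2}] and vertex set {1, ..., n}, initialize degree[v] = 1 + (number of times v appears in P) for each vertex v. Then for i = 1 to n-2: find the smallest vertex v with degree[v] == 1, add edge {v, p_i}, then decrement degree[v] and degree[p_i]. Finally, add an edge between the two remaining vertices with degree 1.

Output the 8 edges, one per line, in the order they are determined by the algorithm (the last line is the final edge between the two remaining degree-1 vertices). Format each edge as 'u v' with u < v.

Answer: 1 6
2 6
3 5
4 9
5 7
5 6
6 8
6 9

Derivation:
Initial degrees: {1:1, 2:1, 3:1, 4:1, 5:3, 6:5, 7:1, 8:1, 9:2}
Step 1: smallest deg-1 vertex = 1, p_1 = 6. Add edge {1,6}. Now deg[1]=0, deg[6]=4.
Step 2: smallest deg-1 vertex = 2, p_2 = 6. Add edge {2,6}. Now deg[2]=0, deg[6]=3.
Step 3: smallest deg-1 vertex = 3, p_3 = 5. Add edge {3,5}. Now deg[3]=0, deg[5]=2.
Step 4: smallest deg-1 vertex = 4, p_4 = 9. Add edge {4,9}. Now deg[4]=0, deg[9]=1.
Step 5: smallest deg-1 vertex = 7, p_5 = 5. Add edge {5,7}. Now deg[7]=0, deg[5]=1.
Step 6: smallest deg-1 vertex = 5, p_6 = 6. Add edge {5,6}. Now deg[5]=0, deg[6]=2.
Step 7: smallest deg-1 vertex = 8, p_7 = 6. Add edge {6,8}. Now deg[8]=0, deg[6]=1.
Final: two remaining deg-1 vertices are 6, 9. Add edge {6,9}.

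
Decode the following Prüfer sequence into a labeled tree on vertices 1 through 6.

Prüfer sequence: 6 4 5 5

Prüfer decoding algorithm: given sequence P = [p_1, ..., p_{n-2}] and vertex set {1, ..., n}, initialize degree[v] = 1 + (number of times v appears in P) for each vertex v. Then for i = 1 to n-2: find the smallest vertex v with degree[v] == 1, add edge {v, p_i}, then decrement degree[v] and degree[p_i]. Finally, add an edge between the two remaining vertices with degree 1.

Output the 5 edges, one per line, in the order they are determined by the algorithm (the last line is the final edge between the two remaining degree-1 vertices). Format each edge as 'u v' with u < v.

Initial degrees: {1:1, 2:1, 3:1, 4:2, 5:3, 6:2}
Step 1: smallest deg-1 vertex = 1, p_1 = 6. Add edge {1,6}. Now deg[1]=0, deg[6]=1.
Step 2: smallest deg-1 vertex = 2, p_2 = 4. Add edge {2,4}. Now deg[2]=0, deg[4]=1.
Step 3: smallest deg-1 vertex = 3, p_3 = 5. Add edge {3,5}. Now deg[3]=0, deg[5]=2.
Step 4: smallest deg-1 vertex = 4, p_4 = 5. Add edge {4,5}. Now deg[4]=0, deg[5]=1.
Final: two remaining deg-1 vertices are 5, 6. Add edge {5,6}.

Answer: 1 6
2 4
3 5
4 5
5 6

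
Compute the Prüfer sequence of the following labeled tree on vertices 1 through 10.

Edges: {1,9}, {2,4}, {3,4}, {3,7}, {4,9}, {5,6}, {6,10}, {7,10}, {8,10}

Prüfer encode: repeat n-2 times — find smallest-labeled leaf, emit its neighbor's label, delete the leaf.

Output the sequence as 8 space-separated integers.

Step 1: leaves = {1,2,5,8}. Remove smallest leaf 1, emit neighbor 9.
Step 2: leaves = {2,5,8,9}. Remove smallest leaf 2, emit neighbor 4.
Step 3: leaves = {5,8,9}. Remove smallest leaf 5, emit neighbor 6.
Step 4: leaves = {6,8,9}. Remove smallest leaf 6, emit neighbor 10.
Step 5: leaves = {8,9}. Remove smallest leaf 8, emit neighbor 10.
Step 6: leaves = {9,10}. Remove smallest leaf 9, emit neighbor 4.
Step 7: leaves = {4,10}. Remove smallest leaf 4, emit neighbor 3.
Step 8: leaves = {3,10}. Remove smallest leaf 3, emit neighbor 7.
Done: 2 vertices remain (7, 10). Sequence = [9 4 6 10 10 4 3 7]

Answer: 9 4 6 10 10 4 3 7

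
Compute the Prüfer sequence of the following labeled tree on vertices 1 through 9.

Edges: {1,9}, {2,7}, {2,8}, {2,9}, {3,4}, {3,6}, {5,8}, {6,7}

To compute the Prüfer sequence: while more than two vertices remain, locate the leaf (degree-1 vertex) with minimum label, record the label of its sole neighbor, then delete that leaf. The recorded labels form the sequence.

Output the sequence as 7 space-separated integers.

Step 1: leaves = {1,4,5}. Remove smallest leaf 1, emit neighbor 9.
Step 2: leaves = {4,5,9}. Remove smallest leaf 4, emit neighbor 3.
Step 3: leaves = {3,5,9}. Remove smallest leaf 3, emit neighbor 6.
Step 4: leaves = {5,6,9}. Remove smallest leaf 5, emit neighbor 8.
Step 5: leaves = {6,8,9}. Remove smallest leaf 6, emit neighbor 7.
Step 6: leaves = {7,8,9}. Remove smallest leaf 7, emit neighbor 2.
Step 7: leaves = {8,9}. Remove smallest leaf 8, emit neighbor 2.
Done: 2 vertices remain (2, 9). Sequence = [9 3 6 8 7 2 2]

Answer: 9 3 6 8 7 2 2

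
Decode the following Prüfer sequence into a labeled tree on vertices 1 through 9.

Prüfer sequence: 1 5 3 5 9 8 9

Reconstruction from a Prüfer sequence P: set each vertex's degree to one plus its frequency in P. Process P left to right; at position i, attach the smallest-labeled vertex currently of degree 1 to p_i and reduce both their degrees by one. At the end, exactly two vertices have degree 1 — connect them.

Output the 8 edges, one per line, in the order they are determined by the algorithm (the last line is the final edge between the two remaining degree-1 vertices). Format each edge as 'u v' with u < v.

Initial degrees: {1:2, 2:1, 3:2, 4:1, 5:3, 6:1, 7:1, 8:2, 9:3}
Step 1: smallest deg-1 vertex = 2, p_1 = 1. Add edge {1,2}. Now deg[2]=0, deg[1]=1.
Step 2: smallest deg-1 vertex = 1, p_2 = 5. Add edge {1,5}. Now deg[1]=0, deg[5]=2.
Step 3: smallest deg-1 vertex = 4, p_3 = 3. Add edge {3,4}. Now deg[4]=0, deg[3]=1.
Step 4: smallest deg-1 vertex = 3, p_4 = 5. Add edge {3,5}. Now deg[3]=0, deg[5]=1.
Step 5: smallest deg-1 vertex = 5, p_5 = 9. Add edge {5,9}. Now deg[5]=0, deg[9]=2.
Step 6: smallest deg-1 vertex = 6, p_6 = 8. Add edge {6,8}. Now deg[6]=0, deg[8]=1.
Step 7: smallest deg-1 vertex = 7, p_7 = 9. Add edge {7,9}. Now deg[7]=0, deg[9]=1.
Final: two remaining deg-1 vertices are 8, 9. Add edge {8,9}.

Answer: 1 2
1 5
3 4
3 5
5 9
6 8
7 9
8 9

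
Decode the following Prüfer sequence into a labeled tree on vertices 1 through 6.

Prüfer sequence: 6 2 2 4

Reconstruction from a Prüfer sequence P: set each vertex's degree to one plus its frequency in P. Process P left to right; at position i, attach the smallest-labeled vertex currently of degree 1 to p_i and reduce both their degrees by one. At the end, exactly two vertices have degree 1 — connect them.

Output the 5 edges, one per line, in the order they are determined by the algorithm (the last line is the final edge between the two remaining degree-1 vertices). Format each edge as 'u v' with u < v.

Initial degrees: {1:1, 2:3, 3:1, 4:2, 5:1, 6:2}
Step 1: smallest deg-1 vertex = 1, p_1 = 6. Add edge {1,6}. Now deg[1]=0, deg[6]=1.
Step 2: smallest deg-1 vertex = 3, p_2 = 2. Add edge {2,3}. Now deg[3]=0, deg[2]=2.
Step 3: smallest deg-1 vertex = 5, p_3 = 2. Add edge {2,5}. Now deg[5]=0, deg[2]=1.
Step 4: smallest deg-1 vertex = 2, p_4 = 4. Add edge {2,4}. Now deg[2]=0, deg[4]=1.
Final: two remaining deg-1 vertices are 4, 6. Add edge {4,6}.

Answer: 1 6
2 3
2 5
2 4
4 6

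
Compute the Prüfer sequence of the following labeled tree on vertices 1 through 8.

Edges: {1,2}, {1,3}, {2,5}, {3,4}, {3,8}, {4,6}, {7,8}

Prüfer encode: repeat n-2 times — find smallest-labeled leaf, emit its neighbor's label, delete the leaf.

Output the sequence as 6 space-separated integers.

Step 1: leaves = {5,6,7}. Remove smallest leaf 5, emit neighbor 2.
Step 2: leaves = {2,6,7}. Remove smallest leaf 2, emit neighbor 1.
Step 3: leaves = {1,6,7}. Remove smallest leaf 1, emit neighbor 3.
Step 4: leaves = {6,7}. Remove smallest leaf 6, emit neighbor 4.
Step 5: leaves = {4,7}. Remove smallest leaf 4, emit neighbor 3.
Step 6: leaves = {3,7}. Remove smallest leaf 3, emit neighbor 8.
Done: 2 vertices remain (7, 8). Sequence = [2 1 3 4 3 8]

Answer: 2 1 3 4 3 8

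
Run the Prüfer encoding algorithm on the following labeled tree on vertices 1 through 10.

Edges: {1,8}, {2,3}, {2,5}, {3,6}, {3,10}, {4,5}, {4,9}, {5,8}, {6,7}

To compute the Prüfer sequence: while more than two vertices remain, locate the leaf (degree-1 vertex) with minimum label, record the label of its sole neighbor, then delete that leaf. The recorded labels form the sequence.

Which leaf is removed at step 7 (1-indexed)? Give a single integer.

Answer: 5

Derivation:
Step 1: current leaves = {1,7,9,10}. Remove leaf 1 (neighbor: 8).
Step 2: current leaves = {7,8,9,10}. Remove leaf 7 (neighbor: 6).
Step 3: current leaves = {6,8,9,10}. Remove leaf 6 (neighbor: 3).
Step 4: current leaves = {8,9,10}. Remove leaf 8 (neighbor: 5).
Step 5: current leaves = {9,10}. Remove leaf 9 (neighbor: 4).
Step 6: current leaves = {4,10}. Remove leaf 4 (neighbor: 5).
Step 7: current leaves = {5,10}. Remove leaf 5 (neighbor: 2).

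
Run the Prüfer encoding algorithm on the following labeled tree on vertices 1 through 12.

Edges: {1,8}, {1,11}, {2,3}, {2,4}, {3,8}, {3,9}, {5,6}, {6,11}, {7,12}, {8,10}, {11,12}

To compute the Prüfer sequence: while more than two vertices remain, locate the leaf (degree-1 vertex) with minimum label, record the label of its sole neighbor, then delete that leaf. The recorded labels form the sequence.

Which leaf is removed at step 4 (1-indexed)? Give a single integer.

Answer: 6

Derivation:
Step 1: current leaves = {4,5,7,9,10}. Remove leaf 4 (neighbor: 2).
Step 2: current leaves = {2,5,7,9,10}. Remove leaf 2 (neighbor: 3).
Step 3: current leaves = {5,7,9,10}. Remove leaf 5 (neighbor: 6).
Step 4: current leaves = {6,7,9,10}. Remove leaf 6 (neighbor: 11).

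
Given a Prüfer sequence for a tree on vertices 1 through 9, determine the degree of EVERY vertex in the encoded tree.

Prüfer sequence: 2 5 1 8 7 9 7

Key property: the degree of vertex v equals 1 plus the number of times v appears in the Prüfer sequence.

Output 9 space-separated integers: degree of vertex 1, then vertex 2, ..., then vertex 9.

p_1 = 2: count[2] becomes 1
p_2 = 5: count[5] becomes 1
p_3 = 1: count[1] becomes 1
p_4 = 8: count[8] becomes 1
p_5 = 7: count[7] becomes 1
p_6 = 9: count[9] becomes 1
p_7 = 7: count[7] becomes 2
Degrees (1 + count): deg[1]=1+1=2, deg[2]=1+1=2, deg[3]=1+0=1, deg[4]=1+0=1, deg[5]=1+1=2, deg[6]=1+0=1, deg[7]=1+2=3, deg[8]=1+1=2, deg[9]=1+1=2

Answer: 2 2 1 1 2 1 3 2 2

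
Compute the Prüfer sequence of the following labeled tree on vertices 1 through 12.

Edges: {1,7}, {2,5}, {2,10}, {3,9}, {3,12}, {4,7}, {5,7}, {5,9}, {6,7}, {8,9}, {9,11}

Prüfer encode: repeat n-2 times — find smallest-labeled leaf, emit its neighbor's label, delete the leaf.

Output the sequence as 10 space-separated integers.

Answer: 7 7 7 5 9 2 5 9 9 3

Derivation:
Step 1: leaves = {1,4,6,8,10,11,12}. Remove smallest leaf 1, emit neighbor 7.
Step 2: leaves = {4,6,8,10,11,12}. Remove smallest leaf 4, emit neighbor 7.
Step 3: leaves = {6,8,10,11,12}. Remove smallest leaf 6, emit neighbor 7.
Step 4: leaves = {7,8,10,11,12}. Remove smallest leaf 7, emit neighbor 5.
Step 5: leaves = {8,10,11,12}. Remove smallest leaf 8, emit neighbor 9.
Step 6: leaves = {10,11,12}. Remove smallest leaf 10, emit neighbor 2.
Step 7: leaves = {2,11,12}. Remove smallest leaf 2, emit neighbor 5.
Step 8: leaves = {5,11,12}. Remove smallest leaf 5, emit neighbor 9.
Step 9: leaves = {11,12}. Remove smallest leaf 11, emit neighbor 9.
Step 10: leaves = {9,12}. Remove smallest leaf 9, emit neighbor 3.
Done: 2 vertices remain (3, 12). Sequence = [7 7 7 5 9 2 5 9 9 3]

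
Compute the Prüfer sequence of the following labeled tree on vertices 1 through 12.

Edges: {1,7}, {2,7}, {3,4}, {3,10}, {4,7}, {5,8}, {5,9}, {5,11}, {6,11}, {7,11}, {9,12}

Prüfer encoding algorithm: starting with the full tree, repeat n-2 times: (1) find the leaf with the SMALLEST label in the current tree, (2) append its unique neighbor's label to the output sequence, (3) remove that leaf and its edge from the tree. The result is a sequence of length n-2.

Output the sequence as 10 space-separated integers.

Answer: 7 7 11 5 3 4 7 11 5 9

Derivation:
Step 1: leaves = {1,2,6,8,10,12}. Remove smallest leaf 1, emit neighbor 7.
Step 2: leaves = {2,6,8,10,12}. Remove smallest leaf 2, emit neighbor 7.
Step 3: leaves = {6,8,10,12}. Remove smallest leaf 6, emit neighbor 11.
Step 4: leaves = {8,10,12}. Remove smallest leaf 8, emit neighbor 5.
Step 5: leaves = {10,12}. Remove smallest leaf 10, emit neighbor 3.
Step 6: leaves = {3,12}. Remove smallest leaf 3, emit neighbor 4.
Step 7: leaves = {4,12}. Remove smallest leaf 4, emit neighbor 7.
Step 8: leaves = {7,12}. Remove smallest leaf 7, emit neighbor 11.
Step 9: leaves = {11,12}. Remove smallest leaf 11, emit neighbor 5.
Step 10: leaves = {5,12}. Remove smallest leaf 5, emit neighbor 9.
Done: 2 vertices remain (9, 12). Sequence = [7 7 11 5 3 4 7 11 5 9]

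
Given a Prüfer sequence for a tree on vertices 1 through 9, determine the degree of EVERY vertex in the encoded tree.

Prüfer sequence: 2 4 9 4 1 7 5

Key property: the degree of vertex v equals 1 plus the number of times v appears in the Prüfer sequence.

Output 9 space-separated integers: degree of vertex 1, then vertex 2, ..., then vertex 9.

Answer: 2 2 1 3 2 1 2 1 2

Derivation:
p_1 = 2: count[2] becomes 1
p_2 = 4: count[4] becomes 1
p_3 = 9: count[9] becomes 1
p_4 = 4: count[4] becomes 2
p_5 = 1: count[1] becomes 1
p_6 = 7: count[7] becomes 1
p_7 = 5: count[5] becomes 1
Degrees (1 + count): deg[1]=1+1=2, deg[2]=1+1=2, deg[3]=1+0=1, deg[4]=1+2=3, deg[5]=1+1=2, deg[6]=1+0=1, deg[7]=1+1=2, deg[8]=1+0=1, deg[9]=1+1=2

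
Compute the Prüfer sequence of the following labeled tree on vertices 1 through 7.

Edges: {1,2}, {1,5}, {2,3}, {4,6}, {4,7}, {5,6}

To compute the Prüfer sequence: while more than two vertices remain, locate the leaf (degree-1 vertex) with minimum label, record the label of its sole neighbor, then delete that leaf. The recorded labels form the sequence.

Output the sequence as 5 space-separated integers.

Step 1: leaves = {3,7}. Remove smallest leaf 3, emit neighbor 2.
Step 2: leaves = {2,7}. Remove smallest leaf 2, emit neighbor 1.
Step 3: leaves = {1,7}. Remove smallest leaf 1, emit neighbor 5.
Step 4: leaves = {5,7}. Remove smallest leaf 5, emit neighbor 6.
Step 5: leaves = {6,7}. Remove smallest leaf 6, emit neighbor 4.
Done: 2 vertices remain (4, 7). Sequence = [2 1 5 6 4]

Answer: 2 1 5 6 4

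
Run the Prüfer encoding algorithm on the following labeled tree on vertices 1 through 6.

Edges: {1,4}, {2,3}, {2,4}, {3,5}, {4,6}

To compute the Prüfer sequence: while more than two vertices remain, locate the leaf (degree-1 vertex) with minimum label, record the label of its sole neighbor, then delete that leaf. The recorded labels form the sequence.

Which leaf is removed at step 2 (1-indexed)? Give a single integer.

Answer: 5

Derivation:
Step 1: current leaves = {1,5,6}. Remove leaf 1 (neighbor: 4).
Step 2: current leaves = {5,6}. Remove leaf 5 (neighbor: 3).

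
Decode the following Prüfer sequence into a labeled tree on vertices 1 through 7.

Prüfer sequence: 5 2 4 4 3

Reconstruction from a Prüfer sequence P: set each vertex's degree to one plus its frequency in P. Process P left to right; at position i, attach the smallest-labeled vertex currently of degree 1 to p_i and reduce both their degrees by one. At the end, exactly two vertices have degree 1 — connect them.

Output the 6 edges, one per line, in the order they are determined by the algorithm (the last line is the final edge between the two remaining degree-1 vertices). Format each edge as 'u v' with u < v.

Initial degrees: {1:1, 2:2, 3:2, 4:3, 5:2, 6:1, 7:1}
Step 1: smallest deg-1 vertex = 1, p_1 = 5. Add edge {1,5}. Now deg[1]=0, deg[5]=1.
Step 2: smallest deg-1 vertex = 5, p_2 = 2. Add edge {2,5}. Now deg[5]=0, deg[2]=1.
Step 3: smallest deg-1 vertex = 2, p_3 = 4. Add edge {2,4}. Now deg[2]=0, deg[4]=2.
Step 4: smallest deg-1 vertex = 6, p_4 = 4. Add edge {4,6}. Now deg[6]=0, deg[4]=1.
Step 5: smallest deg-1 vertex = 4, p_5 = 3. Add edge {3,4}. Now deg[4]=0, deg[3]=1.
Final: two remaining deg-1 vertices are 3, 7. Add edge {3,7}.

Answer: 1 5
2 5
2 4
4 6
3 4
3 7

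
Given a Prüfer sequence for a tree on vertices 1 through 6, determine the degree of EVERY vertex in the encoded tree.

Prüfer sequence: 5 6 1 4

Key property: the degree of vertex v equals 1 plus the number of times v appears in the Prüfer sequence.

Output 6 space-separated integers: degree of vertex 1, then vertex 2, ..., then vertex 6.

p_1 = 5: count[5] becomes 1
p_2 = 6: count[6] becomes 1
p_3 = 1: count[1] becomes 1
p_4 = 4: count[4] becomes 1
Degrees (1 + count): deg[1]=1+1=2, deg[2]=1+0=1, deg[3]=1+0=1, deg[4]=1+1=2, deg[5]=1+1=2, deg[6]=1+1=2

Answer: 2 1 1 2 2 2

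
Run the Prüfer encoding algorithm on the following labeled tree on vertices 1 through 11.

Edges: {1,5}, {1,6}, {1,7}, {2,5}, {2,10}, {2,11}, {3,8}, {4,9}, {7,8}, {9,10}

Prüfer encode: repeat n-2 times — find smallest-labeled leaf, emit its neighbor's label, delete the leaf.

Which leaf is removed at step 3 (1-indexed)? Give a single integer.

Answer: 6

Derivation:
Step 1: current leaves = {3,4,6,11}. Remove leaf 3 (neighbor: 8).
Step 2: current leaves = {4,6,8,11}. Remove leaf 4 (neighbor: 9).
Step 3: current leaves = {6,8,9,11}. Remove leaf 6 (neighbor: 1).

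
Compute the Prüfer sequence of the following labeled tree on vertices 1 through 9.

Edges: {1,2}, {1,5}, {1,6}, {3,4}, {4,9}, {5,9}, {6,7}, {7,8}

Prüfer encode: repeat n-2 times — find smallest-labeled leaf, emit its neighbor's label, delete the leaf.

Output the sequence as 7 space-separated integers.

Step 1: leaves = {2,3,8}. Remove smallest leaf 2, emit neighbor 1.
Step 2: leaves = {3,8}. Remove smallest leaf 3, emit neighbor 4.
Step 3: leaves = {4,8}. Remove smallest leaf 4, emit neighbor 9.
Step 4: leaves = {8,9}. Remove smallest leaf 8, emit neighbor 7.
Step 5: leaves = {7,9}. Remove smallest leaf 7, emit neighbor 6.
Step 6: leaves = {6,9}. Remove smallest leaf 6, emit neighbor 1.
Step 7: leaves = {1,9}. Remove smallest leaf 1, emit neighbor 5.
Done: 2 vertices remain (5, 9). Sequence = [1 4 9 7 6 1 5]

Answer: 1 4 9 7 6 1 5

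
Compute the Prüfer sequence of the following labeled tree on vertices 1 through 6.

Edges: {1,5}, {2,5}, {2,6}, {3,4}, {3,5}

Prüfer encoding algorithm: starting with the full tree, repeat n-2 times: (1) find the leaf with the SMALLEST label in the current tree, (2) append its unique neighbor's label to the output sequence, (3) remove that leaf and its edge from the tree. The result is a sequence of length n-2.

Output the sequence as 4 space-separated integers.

Step 1: leaves = {1,4,6}. Remove smallest leaf 1, emit neighbor 5.
Step 2: leaves = {4,6}. Remove smallest leaf 4, emit neighbor 3.
Step 3: leaves = {3,6}. Remove smallest leaf 3, emit neighbor 5.
Step 4: leaves = {5,6}. Remove smallest leaf 5, emit neighbor 2.
Done: 2 vertices remain (2, 6). Sequence = [5 3 5 2]

Answer: 5 3 5 2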